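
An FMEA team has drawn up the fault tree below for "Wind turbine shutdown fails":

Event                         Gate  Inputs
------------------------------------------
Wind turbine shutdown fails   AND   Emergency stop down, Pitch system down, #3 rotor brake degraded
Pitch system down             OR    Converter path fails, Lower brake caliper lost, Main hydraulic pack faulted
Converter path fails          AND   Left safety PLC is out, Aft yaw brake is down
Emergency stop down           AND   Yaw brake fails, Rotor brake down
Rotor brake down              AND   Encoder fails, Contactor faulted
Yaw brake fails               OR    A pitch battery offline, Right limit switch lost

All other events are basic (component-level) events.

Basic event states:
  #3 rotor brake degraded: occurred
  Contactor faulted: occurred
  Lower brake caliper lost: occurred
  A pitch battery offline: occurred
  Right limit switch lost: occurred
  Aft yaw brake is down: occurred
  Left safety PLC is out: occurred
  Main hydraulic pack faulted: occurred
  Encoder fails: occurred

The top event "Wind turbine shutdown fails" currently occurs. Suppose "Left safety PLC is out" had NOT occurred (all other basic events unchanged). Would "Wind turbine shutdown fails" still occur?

Yes

Counterfactual: set "Left safety PLC is out" to not occurred.
Yaw brake fails [OR]: A pitch battery offline=occurs, Right limit switch lost=occurs → at least one input occurs → occurs.
Rotor brake down [AND]: Encoder fails=occurs, Contactor faulted=occurs → all inputs occur → occurs.
Emergency stop down [AND]: Yaw brake fails=occurs, Rotor brake down=occurs → all inputs occur → occurs.
Converter path fails [AND]: Left safety PLC is out=not, Aft yaw brake is down=occurs → not all inputs occur → does not occur.
Pitch system down [OR]: Converter path fails=not, Lower brake caliper lost=occurs, Main hydraulic pack faulted=occurs → at least one input occurs → occurs.
Wind turbine shutdown fails [AND]: Emergency stop down=occurs, Pitch system down=occurs, #3 rotor brake degraded=occurs → all inputs occur → occurs.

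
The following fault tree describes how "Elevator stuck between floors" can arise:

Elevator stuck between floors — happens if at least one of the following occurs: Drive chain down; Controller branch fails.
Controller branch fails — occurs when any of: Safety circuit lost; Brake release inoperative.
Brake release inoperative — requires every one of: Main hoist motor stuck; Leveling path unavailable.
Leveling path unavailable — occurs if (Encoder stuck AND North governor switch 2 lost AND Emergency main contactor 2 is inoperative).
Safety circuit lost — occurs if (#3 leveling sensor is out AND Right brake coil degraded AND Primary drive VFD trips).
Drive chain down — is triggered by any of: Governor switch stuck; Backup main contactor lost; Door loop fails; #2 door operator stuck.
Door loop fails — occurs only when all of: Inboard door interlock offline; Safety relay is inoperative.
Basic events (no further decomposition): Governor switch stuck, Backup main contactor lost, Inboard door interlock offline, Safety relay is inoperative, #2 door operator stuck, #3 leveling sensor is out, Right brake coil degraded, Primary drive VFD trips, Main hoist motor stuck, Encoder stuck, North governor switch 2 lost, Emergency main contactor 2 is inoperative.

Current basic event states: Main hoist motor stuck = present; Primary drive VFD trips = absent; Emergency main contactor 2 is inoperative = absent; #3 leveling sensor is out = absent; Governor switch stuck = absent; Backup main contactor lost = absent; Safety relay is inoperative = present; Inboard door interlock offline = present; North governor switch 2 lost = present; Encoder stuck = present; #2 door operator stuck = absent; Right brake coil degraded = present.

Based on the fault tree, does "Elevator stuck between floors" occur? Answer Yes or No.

Yes

Door loop fails [AND]: Inboard door interlock offline=occurs, Safety relay is inoperative=occurs → all inputs occur → occurs.
Drive chain down [OR]: Governor switch stuck=not, Backup main contactor lost=not, Door loop fails=occurs, #2 door operator stuck=not → at least one input occurs → occurs.
Safety circuit lost [AND]: #3 leveling sensor is out=not, Right brake coil degraded=occurs, Primary drive VFD trips=not → not all inputs occur → does not occur.
Leveling path unavailable [AND]: Encoder stuck=occurs, North governor switch 2 lost=occurs, Emergency main contactor 2 is inoperative=not → not all inputs occur → does not occur.
Brake release inoperative [AND]: Main hoist motor stuck=occurs, Leveling path unavailable=not → not all inputs occur → does not occur.
Controller branch fails [OR]: Safety circuit lost=not, Brake release inoperative=not → no input occurs → does not occur.
Elevator stuck between floors [OR]: Drive chain down=occurs, Controller branch fails=not → at least one input occurs → occurs.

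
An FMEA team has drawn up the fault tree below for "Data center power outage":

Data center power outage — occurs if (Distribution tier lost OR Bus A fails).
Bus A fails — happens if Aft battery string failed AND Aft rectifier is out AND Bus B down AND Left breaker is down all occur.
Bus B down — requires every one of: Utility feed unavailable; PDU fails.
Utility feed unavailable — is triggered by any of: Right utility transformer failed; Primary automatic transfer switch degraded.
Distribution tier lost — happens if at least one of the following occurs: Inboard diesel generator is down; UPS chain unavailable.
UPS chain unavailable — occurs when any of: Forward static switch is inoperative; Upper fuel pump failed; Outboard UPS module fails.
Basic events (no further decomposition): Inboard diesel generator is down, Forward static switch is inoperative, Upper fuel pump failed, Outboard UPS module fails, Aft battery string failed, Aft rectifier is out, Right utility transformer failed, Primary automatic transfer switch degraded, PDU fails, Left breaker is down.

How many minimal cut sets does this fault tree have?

6

UPS chain unavailable [OR]: union of children's cut sets → 3 cut set(s).
Distribution tier lost [OR]: union of children's cut sets → 4 cut set(s).
Utility feed unavailable [OR]: union of children's cut sets → 2 cut set(s).
Bus B down [AND]: one cut set from each child combined → 2 × 1 = 2 cut set(s).
Bus A fails [AND]: one cut set from each child combined → 1 × 1 × 2 × 1 = 2 cut set(s).
Data center power outage [OR]: union of children's cut sets → 6 cut set(s).
Minimal cut sets: {Inboard diesel generator is down}; {Forward static switch is inoperative}; {Upper fuel pump failed}; {Outboard UPS module fails}; {Aft battery string failed, Aft rectifier is out, Left breaker is down, PDU fails, Right utility transformer failed}; {Aft battery string failed, Aft rectifier is out, Left breaker is down, PDU fails, Primary automatic transfer switch degraded}.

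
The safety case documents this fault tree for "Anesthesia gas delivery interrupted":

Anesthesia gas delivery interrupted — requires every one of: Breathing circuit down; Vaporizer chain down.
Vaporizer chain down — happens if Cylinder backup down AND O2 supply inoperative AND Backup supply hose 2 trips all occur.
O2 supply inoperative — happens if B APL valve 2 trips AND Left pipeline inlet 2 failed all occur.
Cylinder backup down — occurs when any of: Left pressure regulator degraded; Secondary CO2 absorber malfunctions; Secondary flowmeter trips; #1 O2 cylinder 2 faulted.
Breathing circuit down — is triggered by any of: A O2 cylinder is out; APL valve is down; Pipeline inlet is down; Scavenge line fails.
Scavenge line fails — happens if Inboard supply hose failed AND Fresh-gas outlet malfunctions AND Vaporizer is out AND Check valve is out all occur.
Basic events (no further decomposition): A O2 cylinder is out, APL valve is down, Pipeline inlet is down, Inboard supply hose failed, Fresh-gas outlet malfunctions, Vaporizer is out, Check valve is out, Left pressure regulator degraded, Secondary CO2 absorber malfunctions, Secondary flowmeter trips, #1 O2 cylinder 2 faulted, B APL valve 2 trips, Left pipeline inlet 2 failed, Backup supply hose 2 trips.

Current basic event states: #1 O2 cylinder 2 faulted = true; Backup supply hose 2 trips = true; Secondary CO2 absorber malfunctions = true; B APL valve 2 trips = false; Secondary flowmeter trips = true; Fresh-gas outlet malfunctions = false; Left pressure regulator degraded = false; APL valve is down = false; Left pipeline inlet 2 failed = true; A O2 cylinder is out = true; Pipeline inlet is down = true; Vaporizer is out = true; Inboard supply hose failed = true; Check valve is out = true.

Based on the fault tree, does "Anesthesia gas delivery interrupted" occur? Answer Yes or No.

No

Scavenge line fails [AND]: Inboard supply hose failed=occurs, Fresh-gas outlet malfunctions=not, Vaporizer is out=occurs, Check valve is out=occurs → not all inputs occur → does not occur.
Breathing circuit down [OR]: A O2 cylinder is out=occurs, APL valve is down=not, Pipeline inlet is down=occurs, Scavenge line fails=not → at least one input occurs → occurs.
Cylinder backup down [OR]: Left pressure regulator degraded=not, Secondary CO2 absorber malfunctions=occurs, Secondary flowmeter trips=occurs, #1 O2 cylinder 2 faulted=occurs → at least one input occurs → occurs.
O2 supply inoperative [AND]: B APL valve 2 trips=not, Left pipeline inlet 2 failed=occurs → not all inputs occur → does not occur.
Vaporizer chain down [AND]: Cylinder backup down=occurs, O2 supply inoperative=not, Backup supply hose 2 trips=occurs → not all inputs occur → does not occur.
Anesthesia gas delivery interrupted [AND]: Breathing circuit down=occurs, Vaporizer chain down=not → not all inputs occur → does not occur.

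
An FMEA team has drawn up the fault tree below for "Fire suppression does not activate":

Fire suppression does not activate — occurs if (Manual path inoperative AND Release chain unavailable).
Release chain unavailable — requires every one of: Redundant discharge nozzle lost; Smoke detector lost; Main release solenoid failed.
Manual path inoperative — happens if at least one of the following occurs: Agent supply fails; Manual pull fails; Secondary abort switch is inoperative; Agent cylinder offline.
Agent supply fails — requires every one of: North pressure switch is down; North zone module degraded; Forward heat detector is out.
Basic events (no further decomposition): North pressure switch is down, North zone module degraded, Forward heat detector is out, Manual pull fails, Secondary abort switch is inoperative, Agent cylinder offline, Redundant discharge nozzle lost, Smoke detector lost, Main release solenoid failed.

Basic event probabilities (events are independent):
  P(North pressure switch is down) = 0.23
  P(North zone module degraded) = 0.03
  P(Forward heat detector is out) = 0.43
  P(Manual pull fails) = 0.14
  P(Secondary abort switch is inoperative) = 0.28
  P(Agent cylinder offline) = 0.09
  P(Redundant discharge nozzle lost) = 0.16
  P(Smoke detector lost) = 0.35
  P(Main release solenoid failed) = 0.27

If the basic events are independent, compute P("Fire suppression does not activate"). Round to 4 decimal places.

0.0066

P(Agent supply fails) [AND] = 0.23 × 0.03 × 0.43 = 0.002967
P(Manual path inoperative) [OR] = 1 − (1−0.002967) × (1−0.14) × (1−0.28) × (1−0.09) = 0.438200
P(Release chain unavailable) [AND] = 0.16 × 0.35 × 0.27 = 0.015120
P(Fire suppression does not activate) [AND] = 0.438200 × 0.015120 = 0.006626
Rounded to 4 decimal places: P(Fire suppression does not activate) ≈ 0.0066.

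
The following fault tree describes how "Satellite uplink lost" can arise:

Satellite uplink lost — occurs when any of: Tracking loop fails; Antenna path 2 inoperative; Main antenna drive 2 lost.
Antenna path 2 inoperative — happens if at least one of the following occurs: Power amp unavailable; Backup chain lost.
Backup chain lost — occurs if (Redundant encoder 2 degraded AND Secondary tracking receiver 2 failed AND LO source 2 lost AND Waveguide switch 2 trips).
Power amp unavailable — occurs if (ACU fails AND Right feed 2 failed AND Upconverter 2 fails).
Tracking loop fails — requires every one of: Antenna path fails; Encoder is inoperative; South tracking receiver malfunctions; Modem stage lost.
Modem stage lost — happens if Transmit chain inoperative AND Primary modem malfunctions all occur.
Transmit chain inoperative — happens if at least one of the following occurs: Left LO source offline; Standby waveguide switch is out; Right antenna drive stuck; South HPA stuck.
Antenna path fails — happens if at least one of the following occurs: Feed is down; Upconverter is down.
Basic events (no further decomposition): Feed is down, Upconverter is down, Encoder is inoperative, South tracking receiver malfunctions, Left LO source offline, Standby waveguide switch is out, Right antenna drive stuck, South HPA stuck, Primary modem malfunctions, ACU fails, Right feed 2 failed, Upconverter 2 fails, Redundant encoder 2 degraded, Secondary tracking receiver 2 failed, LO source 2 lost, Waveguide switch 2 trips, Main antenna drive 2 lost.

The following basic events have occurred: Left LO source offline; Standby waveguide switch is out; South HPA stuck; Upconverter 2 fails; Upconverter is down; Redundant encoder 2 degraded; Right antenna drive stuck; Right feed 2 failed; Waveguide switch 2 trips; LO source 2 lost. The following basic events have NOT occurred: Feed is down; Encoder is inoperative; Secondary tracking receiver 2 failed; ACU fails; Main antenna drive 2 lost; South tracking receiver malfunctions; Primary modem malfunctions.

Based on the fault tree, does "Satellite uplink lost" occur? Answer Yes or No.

Antenna path fails [OR]: Feed is down=not, Upconverter is down=occurs → at least one input occurs → occurs.
Transmit chain inoperative [OR]: Left LO source offline=occurs, Standby waveguide switch is out=occurs, Right antenna drive stuck=occurs, South HPA stuck=occurs → at least one input occurs → occurs.
Modem stage lost [AND]: Transmit chain inoperative=occurs, Primary modem malfunctions=not → not all inputs occur → does not occur.
Tracking loop fails [AND]: Antenna path fails=occurs, Encoder is inoperative=not, South tracking receiver malfunctions=not, Modem stage lost=not → not all inputs occur → does not occur.
Power amp unavailable [AND]: ACU fails=not, Right feed 2 failed=occurs, Upconverter 2 fails=occurs → not all inputs occur → does not occur.
Backup chain lost [AND]: Redundant encoder 2 degraded=occurs, Secondary tracking receiver 2 failed=not, LO source 2 lost=occurs, Waveguide switch 2 trips=occurs → not all inputs occur → does not occur.
Antenna path 2 inoperative [OR]: Power amp unavailable=not, Backup chain lost=not → no input occurs → does not occur.
Satellite uplink lost [OR]: Tracking loop fails=not, Antenna path 2 inoperative=not, Main antenna drive 2 lost=not → no input occurs → does not occur.

No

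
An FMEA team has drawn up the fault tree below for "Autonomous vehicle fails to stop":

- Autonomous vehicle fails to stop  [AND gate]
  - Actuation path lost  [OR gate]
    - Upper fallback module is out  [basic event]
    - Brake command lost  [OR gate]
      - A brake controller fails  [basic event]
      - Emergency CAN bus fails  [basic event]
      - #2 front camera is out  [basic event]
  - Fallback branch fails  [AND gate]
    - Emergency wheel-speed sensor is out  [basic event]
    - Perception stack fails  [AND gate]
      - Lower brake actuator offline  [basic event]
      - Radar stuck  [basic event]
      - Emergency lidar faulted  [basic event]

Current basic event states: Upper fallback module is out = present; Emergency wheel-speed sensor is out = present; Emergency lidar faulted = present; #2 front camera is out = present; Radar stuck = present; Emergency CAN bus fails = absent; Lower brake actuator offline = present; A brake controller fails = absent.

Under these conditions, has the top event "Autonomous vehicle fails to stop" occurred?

Yes

Brake command lost [OR]: A brake controller fails=not, Emergency CAN bus fails=not, #2 front camera is out=occurs → at least one input occurs → occurs.
Actuation path lost [OR]: Upper fallback module is out=occurs, Brake command lost=occurs → at least one input occurs → occurs.
Perception stack fails [AND]: Lower brake actuator offline=occurs, Radar stuck=occurs, Emergency lidar faulted=occurs → all inputs occur → occurs.
Fallback branch fails [AND]: Emergency wheel-speed sensor is out=occurs, Perception stack fails=occurs → all inputs occur → occurs.
Autonomous vehicle fails to stop [AND]: Actuation path lost=occurs, Fallback branch fails=occurs → all inputs occur → occurs.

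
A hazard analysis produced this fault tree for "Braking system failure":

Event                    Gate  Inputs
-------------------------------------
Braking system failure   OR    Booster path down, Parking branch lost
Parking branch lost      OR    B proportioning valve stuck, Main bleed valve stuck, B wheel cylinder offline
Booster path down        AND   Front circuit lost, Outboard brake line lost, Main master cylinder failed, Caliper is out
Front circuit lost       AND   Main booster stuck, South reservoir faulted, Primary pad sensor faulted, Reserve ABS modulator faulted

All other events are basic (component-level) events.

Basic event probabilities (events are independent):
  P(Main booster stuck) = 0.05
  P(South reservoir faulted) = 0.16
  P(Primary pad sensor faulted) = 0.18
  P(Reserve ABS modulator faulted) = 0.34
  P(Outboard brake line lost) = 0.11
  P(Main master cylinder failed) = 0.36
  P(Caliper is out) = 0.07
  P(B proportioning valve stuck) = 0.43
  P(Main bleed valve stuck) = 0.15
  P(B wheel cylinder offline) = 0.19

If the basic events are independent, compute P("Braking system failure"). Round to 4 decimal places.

P(Front circuit lost) [AND] = 0.05 × 0.16 × 0.18 × 0.34 = 0.000490
P(Booster path down) [AND] = 0.000490 × 0.11 × 0.36 × 0.07 = 0.000001
P(Parking branch lost) [OR] = 1 − (1−0.43) × (1−0.15) × (1−0.19) = 0.607555
P(Braking system failure) [OR] = 1 − (1−0.000001) × (1−0.607555) = 0.607555
Rounded to 4 decimal places: P(Braking system failure) ≈ 0.6076.

0.6076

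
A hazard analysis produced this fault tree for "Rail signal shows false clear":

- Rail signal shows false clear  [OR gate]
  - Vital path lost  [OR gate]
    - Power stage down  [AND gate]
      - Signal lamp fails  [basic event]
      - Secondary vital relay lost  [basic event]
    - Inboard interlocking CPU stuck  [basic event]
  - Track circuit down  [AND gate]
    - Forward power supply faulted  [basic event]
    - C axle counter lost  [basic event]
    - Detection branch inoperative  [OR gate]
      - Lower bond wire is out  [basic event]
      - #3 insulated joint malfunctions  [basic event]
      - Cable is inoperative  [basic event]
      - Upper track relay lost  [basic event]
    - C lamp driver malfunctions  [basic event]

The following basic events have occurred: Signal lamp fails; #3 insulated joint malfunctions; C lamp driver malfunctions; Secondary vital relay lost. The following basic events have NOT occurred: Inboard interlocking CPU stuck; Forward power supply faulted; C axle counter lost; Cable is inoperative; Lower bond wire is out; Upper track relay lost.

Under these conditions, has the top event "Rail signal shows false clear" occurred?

Power stage down [AND]: Signal lamp fails=occurs, Secondary vital relay lost=occurs → all inputs occur → occurs.
Vital path lost [OR]: Power stage down=occurs, Inboard interlocking CPU stuck=not → at least one input occurs → occurs.
Detection branch inoperative [OR]: Lower bond wire is out=not, #3 insulated joint malfunctions=occurs, Cable is inoperative=not, Upper track relay lost=not → at least one input occurs → occurs.
Track circuit down [AND]: Forward power supply faulted=not, C axle counter lost=not, Detection branch inoperative=occurs, C lamp driver malfunctions=occurs → not all inputs occur → does not occur.
Rail signal shows false clear [OR]: Vital path lost=occurs, Track circuit down=not → at least one input occurs → occurs.

Yes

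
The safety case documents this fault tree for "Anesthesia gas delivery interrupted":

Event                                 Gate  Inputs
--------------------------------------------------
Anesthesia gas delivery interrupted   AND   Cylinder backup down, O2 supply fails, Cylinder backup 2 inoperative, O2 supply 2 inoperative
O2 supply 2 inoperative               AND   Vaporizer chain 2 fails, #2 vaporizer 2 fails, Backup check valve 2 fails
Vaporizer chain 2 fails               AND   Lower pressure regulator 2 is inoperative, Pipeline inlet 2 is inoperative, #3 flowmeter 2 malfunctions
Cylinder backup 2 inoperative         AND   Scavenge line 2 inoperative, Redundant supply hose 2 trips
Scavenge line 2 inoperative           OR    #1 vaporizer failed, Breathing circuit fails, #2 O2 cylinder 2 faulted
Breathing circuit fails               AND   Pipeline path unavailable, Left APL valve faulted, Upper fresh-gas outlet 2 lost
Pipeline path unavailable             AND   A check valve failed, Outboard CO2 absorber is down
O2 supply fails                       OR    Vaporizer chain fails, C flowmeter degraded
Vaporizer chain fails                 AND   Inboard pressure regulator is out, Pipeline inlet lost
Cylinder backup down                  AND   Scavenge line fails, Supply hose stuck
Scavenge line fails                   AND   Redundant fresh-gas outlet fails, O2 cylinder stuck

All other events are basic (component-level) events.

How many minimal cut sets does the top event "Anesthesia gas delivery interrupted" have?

6

Scavenge line fails [AND]: one cut set from each child combined → 1 × 1 = 1 cut set(s).
Cylinder backup down [AND]: one cut set from each child combined → 1 × 1 = 1 cut set(s).
Vaporizer chain fails [AND]: one cut set from each child combined → 1 × 1 = 1 cut set(s).
O2 supply fails [OR]: union of children's cut sets → 2 cut set(s).
Pipeline path unavailable [AND]: one cut set from each child combined → 1 × 1 = 1 cut set(s).
Breathing circuit fails [AND]: one cut set from each child combined → 1 × 1 × 1 = 1 cut set(s).
Scavenge line 2 inoperative [OR]: union of children's cut sets → 3 cut set(s).
Cylinder backup 2 inoperative [AND]: one cut set from each child combined → 3 × 1 = 3 cut set(s).
Vaporizer chain 2 fails [AND]: one cut set from each child combined → 1 × 1 × 1 = 1 cut set(s).
O2 supply 2 inoperative [AND]: one cut set from each child combined → 1 × 1 × 1 = 1 cut set(s).
Anesthesia gas delivery interrupted [AND]: one cut set from each child combined → 1 × 2 × 3 × 1 = 6 cut set(s).
Minimal cut sets: {#1 vaporizer failed, #2 vaporizer 2 fails, #3 flowmeter 2 malfunctions, Backup check valve 2 fails, Inboard pressure regulator is out, Lower pressure regulator 2 is inoperative, O2 cylinder stuck, Pipeline inlet 2 is inoperative, Pipeline inlet lost, Redundant fresh-gas outlet fails, Redundant supply hose 2 trips, Supply hose stuck}; {#2 vaporizer 2 fails, #3 flowmeter 2 malfunctions, A check valve failed, Backup check valve 2 fails, Inboard pressure regulator is out, Left APL valve faulted, Lower pressure regulator 2 is inoperative, O2 cylinder stuck, Outboard CO2 absorber is down, Pipeline inlet 2 is inoperative, Pipeline inlet lost, Redundant fresh-gas outlet fails, Redundant supply hose 2 trips, Supply hose stuck, Upper fresh-gas outlet 2 lost}; {#2 O2 cylinder 2 faulted, #2 vaporizer 2 fails, #3 flowmeter 2 malfunctions, Backup check valve 2 fails, Inboard pressure regulator is out, Lower pressure regulator 2 is inoperative, O2 cylinder stuck, Pipeline inlet 2 is inoperative, Pipeline inlet lost, Redundant fresh-gas outlet fails, Redundant supply hose 2 trips, Supply hose stuck}; {#1 vaporizer failed, #2 vaporizer 2 fails, #3 flowmeter 2 malfunctions, Backup check valve 2 fails, C flowmeter degraded, Lower pressure regulator 2 is inoperative, O2 cylinder stuck, Pipeline inlet 2 is inoperative, Redundant fresh-gas outlet fails, Redundant supply hose 2 trips, Supply hose stuck}; {#2 vaporizer 2 fails, #3 flowmeter 2 malfunctions, A check valve failed, Backup check valve 2 fails, C flowmeter degraded, Left APL valve faulted, Lower pressure regulator 2 is inoperative, O2 cylinder stuck, Outboard CO2 absorber is down, Pipeline inlet 2 is inoperative, Redundant fresh-gas outlet fails, Redundant supply hose 2 trips, Supply hose stuck, Upper fresh-gas outlet 2 lost}; {#2 O2 cylinder 2 faulted, #2 vaporizer 2 fails, #3 flowmeter 2 malfunctions, Backup check valve 2 fails, C flowmeter degraded, Lower pressure regulator 2 is inoperative, O2 cylinder stuck, Pipeline inlet 2 is inoperative, Redundant fresh-gas outlet fails, Redundant supply hose 2 trips, Supply hose stuck}.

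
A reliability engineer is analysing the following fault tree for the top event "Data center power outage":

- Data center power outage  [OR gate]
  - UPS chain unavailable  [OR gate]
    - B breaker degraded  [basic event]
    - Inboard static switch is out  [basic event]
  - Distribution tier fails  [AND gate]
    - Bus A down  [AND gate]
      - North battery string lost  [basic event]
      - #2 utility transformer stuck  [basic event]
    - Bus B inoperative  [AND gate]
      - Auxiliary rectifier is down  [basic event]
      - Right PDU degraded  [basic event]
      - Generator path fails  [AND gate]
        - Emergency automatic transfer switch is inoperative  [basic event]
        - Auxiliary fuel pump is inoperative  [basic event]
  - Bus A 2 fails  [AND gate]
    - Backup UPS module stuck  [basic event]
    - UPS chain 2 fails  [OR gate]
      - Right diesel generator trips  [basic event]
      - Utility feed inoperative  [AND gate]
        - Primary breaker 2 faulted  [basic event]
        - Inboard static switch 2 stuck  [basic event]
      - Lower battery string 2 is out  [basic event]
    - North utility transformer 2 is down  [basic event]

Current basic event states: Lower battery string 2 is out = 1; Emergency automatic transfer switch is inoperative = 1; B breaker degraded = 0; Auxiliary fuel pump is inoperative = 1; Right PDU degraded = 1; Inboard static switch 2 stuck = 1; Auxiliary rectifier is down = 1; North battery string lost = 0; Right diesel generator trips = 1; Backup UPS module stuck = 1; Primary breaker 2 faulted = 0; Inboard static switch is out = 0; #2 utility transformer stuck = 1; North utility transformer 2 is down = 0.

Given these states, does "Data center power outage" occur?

UPS chain unavailable [OR]: B breaker degraded=not, Inboard static switch is out=not → no input occurs → does not occur.
Bus A down [AND]: North battery string lost=not, #2 utility transformer stuck=occurs → not all inputs occur → does not occur.
Generator path fails [AND]: Emergency automatic transfer switch is inoperative=occurs, Auxiliary fuel pump is inoperative=occurs → all inputs occur → occurs.
Bus B inoperative [AND]: Auxiliary rectifier is down=occurs, Right PDU degraded=occurs, Generator path fails=occurs → all inputs occur → occurs.
Distribution tier fails [AND]: Bus A down=not, Bus B inoperative=occurs → not all inputs occur → does not occur.
Utility feed inoperative [AND]: Primary breaker 2 faulted=not, Inboard static switch 2 stuck=occurs → not all inputs occur → does not occur.
UPS chain 2 fails [OR]: Right diesel generator trips=occurs, Utility feed inoperative=not, Lower battery string 2 is out=occurs → at least one input occurs → occurs.
Bus A 2 fails [AND]: Backup UPS module stuck=occurs, UPS chain 2 fails=occurs, North utility transformer 2 is down=not → not all inputs occur → does not occur.
Data center power outage [OR]: UPS chain unavailable=not, Distribution tier fails=not, Bus A 2 fails=not → no input occurs → does not occur.

No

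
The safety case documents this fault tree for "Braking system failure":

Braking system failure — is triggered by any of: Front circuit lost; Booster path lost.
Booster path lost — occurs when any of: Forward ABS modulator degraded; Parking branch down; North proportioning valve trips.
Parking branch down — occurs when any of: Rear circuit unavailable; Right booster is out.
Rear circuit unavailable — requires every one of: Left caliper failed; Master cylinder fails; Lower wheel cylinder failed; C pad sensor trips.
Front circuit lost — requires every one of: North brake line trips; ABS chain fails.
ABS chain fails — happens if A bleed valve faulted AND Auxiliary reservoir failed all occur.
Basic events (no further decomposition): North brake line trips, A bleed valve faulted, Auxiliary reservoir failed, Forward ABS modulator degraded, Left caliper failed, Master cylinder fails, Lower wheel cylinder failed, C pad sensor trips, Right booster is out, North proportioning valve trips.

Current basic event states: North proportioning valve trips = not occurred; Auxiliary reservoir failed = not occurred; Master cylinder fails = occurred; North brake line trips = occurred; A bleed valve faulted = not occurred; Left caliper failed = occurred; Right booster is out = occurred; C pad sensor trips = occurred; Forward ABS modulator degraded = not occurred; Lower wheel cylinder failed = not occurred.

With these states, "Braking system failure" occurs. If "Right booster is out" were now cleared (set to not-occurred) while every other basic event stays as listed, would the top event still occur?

Counterfactual: set "Right booster is out" to not occurred.
ABS chain fails [AND]: A bleed valve faulted=not, Auxiliary reservoir failed=not → not all inputs occur → does not occur.
Front circuit lost [AND]: North brake line trips=occurs, ABS chain fails=not → not all inputs occur → does not occur.
Rear circuit unavailable [AND]: Left caliper failed=occurs, Master cylinder fails=occurs, Lower wheel cylinder failed=not, C pad sensor trips=occurs → not all inputs occur → does not occur.
Parking branch down [OR]: Rear circuit unavailable=not, Right booster is out=not → no input occurs → does not occur.
Booster path lost [OR]: Forward ABS modulator degraded=not, Parking branch down=not, North proportioning valve trips=not → no input occurs → does not occur.
Braking system failure [OR]: Front circuit lost=not, Booster path lost=not → no input occurs → does not occur.

No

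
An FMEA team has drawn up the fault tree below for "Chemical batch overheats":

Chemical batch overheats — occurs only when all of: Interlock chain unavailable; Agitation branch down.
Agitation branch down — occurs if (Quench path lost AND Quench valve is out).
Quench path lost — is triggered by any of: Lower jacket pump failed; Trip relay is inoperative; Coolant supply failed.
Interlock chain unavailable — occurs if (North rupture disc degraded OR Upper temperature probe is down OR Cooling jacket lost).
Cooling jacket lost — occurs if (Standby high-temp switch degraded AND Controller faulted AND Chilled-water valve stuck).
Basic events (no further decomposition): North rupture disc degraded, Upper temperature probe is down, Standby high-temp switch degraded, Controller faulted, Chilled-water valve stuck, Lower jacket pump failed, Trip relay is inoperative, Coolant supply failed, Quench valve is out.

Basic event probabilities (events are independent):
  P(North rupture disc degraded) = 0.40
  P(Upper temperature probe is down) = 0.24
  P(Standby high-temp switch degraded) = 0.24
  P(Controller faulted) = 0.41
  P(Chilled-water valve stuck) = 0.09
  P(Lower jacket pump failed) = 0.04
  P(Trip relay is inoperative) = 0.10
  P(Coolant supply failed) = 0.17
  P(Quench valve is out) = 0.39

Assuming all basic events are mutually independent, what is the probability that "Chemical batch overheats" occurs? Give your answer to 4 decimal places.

0.0605

P(Cooling jacket lost) [AND] = 0.24 × 0.41 × 0.09 = 0.008856
P(Interlock chain unavailable) [OR] = 1 − (1−0.40) × (1−0.24) × (1−0.008856) = 0.548038
P(Quench path lost) [OR] = 1 − (1−0.04) × (1−0.10) × (1−0.17) = 0.282880
P(Agitation branch down) [AND] = 0.282880 × 0.39 = 0.110323
P(Chemical batch overheats) [AND] = 0.548038 × 0.110323 = 0.060461
Rounded to 4 decimal places: P(Chemical batch overheats) ≈ 0.0605.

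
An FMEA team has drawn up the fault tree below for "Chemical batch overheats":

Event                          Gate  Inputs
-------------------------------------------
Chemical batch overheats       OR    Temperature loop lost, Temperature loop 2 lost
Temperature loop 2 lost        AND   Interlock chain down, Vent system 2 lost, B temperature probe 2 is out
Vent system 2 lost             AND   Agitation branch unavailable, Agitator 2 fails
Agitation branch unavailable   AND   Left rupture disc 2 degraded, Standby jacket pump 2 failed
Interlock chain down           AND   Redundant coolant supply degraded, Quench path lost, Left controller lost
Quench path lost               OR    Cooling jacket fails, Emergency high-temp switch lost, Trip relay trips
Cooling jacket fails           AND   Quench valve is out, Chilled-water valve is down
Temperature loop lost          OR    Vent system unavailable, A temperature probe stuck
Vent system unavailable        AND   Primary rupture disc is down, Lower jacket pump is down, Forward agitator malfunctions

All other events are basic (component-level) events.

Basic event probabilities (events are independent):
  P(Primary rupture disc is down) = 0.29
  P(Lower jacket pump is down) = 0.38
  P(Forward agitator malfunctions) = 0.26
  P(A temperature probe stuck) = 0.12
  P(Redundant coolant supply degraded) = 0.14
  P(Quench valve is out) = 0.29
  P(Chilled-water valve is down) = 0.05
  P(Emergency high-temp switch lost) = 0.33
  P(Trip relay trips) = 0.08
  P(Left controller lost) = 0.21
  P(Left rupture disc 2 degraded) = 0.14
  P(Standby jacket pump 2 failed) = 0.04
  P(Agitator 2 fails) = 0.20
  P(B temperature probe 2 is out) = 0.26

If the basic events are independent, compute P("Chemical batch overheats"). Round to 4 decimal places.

P(Vent system unavailable) [AND] = 0.29 × 0.38 × 0.26 = 0.028652
P(Temperature loop lost) [OR] = 1 − (1−0.028652) × (1−0.12) = 0.145214
P(Cooling jacket fails) [AND] = 0.29 × 0.05 = 0.014500
P(Quench path lost) [OR] = 1 − (1−0.014500) × (1−0.33) × (1−0.08) = 0.392538
P(Interlock chain down) [AND] = 0.14 × 0.392538 × 0.21 = 0.011541
P(Agitation branch unavailable) [AND] = 0.14 × 0.04 = 0.005600
P(Vent system 2 lost) [AND] = 0.005600 × 0.20 = 0.001120
P(Temperature loop 2 lost) [AND] = 0.011541 × 0.001120 × 0.26 = 0.000003
P(Chemical batch overheats) [OR] = 1 − (1−0.145214) × (1−0.000003) = 0.145217
Rounded to 4 decimal places: P(Chemical batch overheats) ≈ 0.1452.

0.1452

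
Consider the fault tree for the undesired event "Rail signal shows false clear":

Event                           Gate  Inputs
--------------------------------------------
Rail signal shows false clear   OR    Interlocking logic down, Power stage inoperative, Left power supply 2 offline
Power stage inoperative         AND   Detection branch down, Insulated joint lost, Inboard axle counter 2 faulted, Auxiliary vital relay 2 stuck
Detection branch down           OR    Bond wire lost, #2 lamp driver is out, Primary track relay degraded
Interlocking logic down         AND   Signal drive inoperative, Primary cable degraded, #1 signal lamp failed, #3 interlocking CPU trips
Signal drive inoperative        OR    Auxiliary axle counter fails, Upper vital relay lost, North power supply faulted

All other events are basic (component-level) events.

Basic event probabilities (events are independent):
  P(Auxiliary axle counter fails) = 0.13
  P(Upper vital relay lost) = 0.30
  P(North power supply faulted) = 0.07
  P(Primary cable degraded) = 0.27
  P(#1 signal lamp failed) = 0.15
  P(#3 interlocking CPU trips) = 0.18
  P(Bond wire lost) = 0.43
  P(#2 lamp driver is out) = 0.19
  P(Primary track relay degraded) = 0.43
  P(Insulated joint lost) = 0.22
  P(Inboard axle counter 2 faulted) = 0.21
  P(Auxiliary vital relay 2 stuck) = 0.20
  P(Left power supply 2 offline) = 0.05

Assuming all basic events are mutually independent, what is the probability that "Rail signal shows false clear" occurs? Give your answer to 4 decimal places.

P(Signal drive inoperative) [OR] = 1 − (1−0.13) × (1−0.30) × (1−0.07) = 0.433630
P(Interlocking logic down) [AND] = 0.433630 × 0.27 × 0.15 × 0.18 = 0.003161
P(Detection branch down) [OR] = 1 − (1−0.43) × (1−0.19) × (1−0.43) = 0.736831
P(Power stage inoperative) [AND] = 0.736831 × 0.22 × 0.21 × 0.20 = 0.006808
P(Rail signal shows false clear) [OR] = 1 − (1−0.003161) × (1−0.006808) × (1−0.05) = 0.059450
Rounded to 4 decimal places: P(Rail signal shows false clear) ≈ 0.0595.

0.0595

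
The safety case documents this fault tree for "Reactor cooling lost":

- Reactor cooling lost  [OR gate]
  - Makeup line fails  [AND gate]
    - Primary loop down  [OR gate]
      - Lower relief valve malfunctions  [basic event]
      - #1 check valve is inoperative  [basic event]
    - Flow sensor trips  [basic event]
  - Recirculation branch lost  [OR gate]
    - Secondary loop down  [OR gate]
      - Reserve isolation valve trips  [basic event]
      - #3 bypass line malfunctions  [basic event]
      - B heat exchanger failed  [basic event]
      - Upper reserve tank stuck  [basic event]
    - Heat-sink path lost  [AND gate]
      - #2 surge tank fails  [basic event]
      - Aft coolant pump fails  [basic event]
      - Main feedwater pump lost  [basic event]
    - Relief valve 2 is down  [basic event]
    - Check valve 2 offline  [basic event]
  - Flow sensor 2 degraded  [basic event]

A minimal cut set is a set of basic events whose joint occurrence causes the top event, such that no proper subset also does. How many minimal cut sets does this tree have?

Primary loop down [OR]: union of children's cut sets → 2 cut set(s).
Makeup line fails [AND]: one cut set from each child combined → 2 × 1 = 2 cut set(s).
Secondary loop down [OR]: union of children's cut sets → 4 cut set(s).
Heat-sink path lost [AND]: one cut set from each child combined → 1 × 1 × 1 = 1 cut set(s).
Recirculation branch lost [OR]: union of children's cut sets → 7 cut set(s).
Reactor cooling lost [OR]: union of children's cut sets → 10 cut set(s).
Minimal cut sets: {Flow sensor trips, Lower relief valve malfunctions}; {#1 check valve is inoperative, Flow sensor trips}; {Reserve isolation valve trips}; {#3 bypass line malfunctions}; {B heat exchanger failed}; {Upper reserve tank stuck}; {#2 surge tank fails, Aft coolant pump fails, Main feedwater pump lost}; {Relief valve 2 is down}; {Check valve 2 offline}; {Flow sensor 2 degraded}.

10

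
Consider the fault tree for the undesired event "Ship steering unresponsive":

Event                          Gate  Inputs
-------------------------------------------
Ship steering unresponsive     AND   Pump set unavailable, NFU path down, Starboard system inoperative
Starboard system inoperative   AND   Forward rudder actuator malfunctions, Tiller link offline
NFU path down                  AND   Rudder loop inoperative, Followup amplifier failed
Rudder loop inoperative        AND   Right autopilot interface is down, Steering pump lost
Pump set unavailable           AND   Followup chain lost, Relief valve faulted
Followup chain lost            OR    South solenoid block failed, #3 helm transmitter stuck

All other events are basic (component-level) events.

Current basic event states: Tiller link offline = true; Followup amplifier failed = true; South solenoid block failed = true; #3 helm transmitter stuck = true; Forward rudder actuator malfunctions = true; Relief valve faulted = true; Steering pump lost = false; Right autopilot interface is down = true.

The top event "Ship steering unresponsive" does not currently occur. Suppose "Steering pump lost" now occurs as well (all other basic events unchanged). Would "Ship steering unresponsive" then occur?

Yes

Counterfactual: set "Steering pump lost" to occurred.
Followup chain lost [OR]: South solenoid block failed=occurs, #3 helm transmitter stuck=occurs → at least one input occurs → occurs.
Pump set unavailable [AND]: Followup chain lost=occurs, Relief valve faulted=occurs → all inputs occur → occurs.
Rudder loop inoperative [AND]: Right autopilot interface is down=occurs, Steering pump lost=occurs → all inputs occur → occurs.
NFU path down [AND]: Rudder loop inoperative=occurs, Followup amplifier failed=occurs → all inputs occur → occurs.
Starboard system inoperative [AND]: Forward rudder actuator malfunctions=occurs, Tiller link offline=occurs → all inputs occur → occurs.
Ship steering unresponsive [AND]: Pump set unavailable=occurs, NFU path down=occurs, Starboard system inoperative=occurs → all inputs occur → occurs.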